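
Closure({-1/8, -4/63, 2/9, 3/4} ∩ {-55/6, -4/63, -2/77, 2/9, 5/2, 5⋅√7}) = {-4/63, 2/9}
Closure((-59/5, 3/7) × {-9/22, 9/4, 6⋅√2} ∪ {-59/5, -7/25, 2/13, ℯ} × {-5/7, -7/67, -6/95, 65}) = ({-59/5, -7/25, 2/13, ℯ} × {-5/7, -7/67, -6/95, 65}) ∪ ([-59/5, 3/7] × {-9/22, 9/4, 6⋅√2})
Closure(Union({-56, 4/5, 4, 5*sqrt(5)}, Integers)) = Union({4/5, 5*sqrt(5)}, Integers)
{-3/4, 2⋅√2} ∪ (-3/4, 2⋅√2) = [-3/4, 2⋅√2]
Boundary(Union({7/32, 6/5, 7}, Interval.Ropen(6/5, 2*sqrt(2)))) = {7/32, 6/5, 7, 2*sqrt(2)}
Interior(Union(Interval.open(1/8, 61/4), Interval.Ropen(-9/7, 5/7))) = Interval.open(-9/7, 61/4)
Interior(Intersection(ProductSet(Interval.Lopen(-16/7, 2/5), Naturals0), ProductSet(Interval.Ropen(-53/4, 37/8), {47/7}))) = EmptySet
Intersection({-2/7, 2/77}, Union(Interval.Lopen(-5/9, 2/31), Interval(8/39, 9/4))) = {-2/7, 2/77}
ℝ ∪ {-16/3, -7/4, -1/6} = ℝ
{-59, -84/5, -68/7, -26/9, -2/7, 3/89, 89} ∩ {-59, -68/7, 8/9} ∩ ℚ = {-59, -68/7}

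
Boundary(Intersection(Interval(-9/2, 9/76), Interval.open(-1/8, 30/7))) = {-1/8, 9/76}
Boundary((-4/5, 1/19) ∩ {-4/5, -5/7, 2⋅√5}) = {-5/7}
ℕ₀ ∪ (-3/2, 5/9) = (-3/2, 5/9) ∪ ℕ₀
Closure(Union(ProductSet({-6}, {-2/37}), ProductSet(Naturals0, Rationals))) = Union(ProductSet({-6}, {-2/37}), ProductSet(Naturals0, Reals))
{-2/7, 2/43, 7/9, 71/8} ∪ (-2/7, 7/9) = [-2/7, 7/9] ∪ {71/8}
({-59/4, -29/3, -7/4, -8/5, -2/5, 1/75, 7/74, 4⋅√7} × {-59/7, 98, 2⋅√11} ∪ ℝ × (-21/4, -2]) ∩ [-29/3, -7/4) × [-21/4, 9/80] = [-29/3, -7/4) × (-21/4, -2]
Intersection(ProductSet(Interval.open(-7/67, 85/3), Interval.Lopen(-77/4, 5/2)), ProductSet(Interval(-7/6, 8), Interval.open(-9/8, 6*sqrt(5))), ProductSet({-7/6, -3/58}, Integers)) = ProductSet({-3/58}, Range(-1, 3, 1))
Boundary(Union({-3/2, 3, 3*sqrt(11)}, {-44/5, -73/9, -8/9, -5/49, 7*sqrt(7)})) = {-44/5, -73/9, -3/2, -8/9, -5/49, 3, 3*sqrt(11), 7*sqrt(7)}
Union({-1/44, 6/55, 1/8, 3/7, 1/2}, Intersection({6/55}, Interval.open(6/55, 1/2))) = {-1/44, 6/55, 1/8, 3/7, 1/2}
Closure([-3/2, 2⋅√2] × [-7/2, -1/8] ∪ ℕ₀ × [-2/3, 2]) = ([-3/2, 2⋅√2] × [-7/2, -1/8]) ∪ ((ℕ₀ ∪ (ℕ₀ \ (-3/2, 2⋅√2))) × [-2/3, 2])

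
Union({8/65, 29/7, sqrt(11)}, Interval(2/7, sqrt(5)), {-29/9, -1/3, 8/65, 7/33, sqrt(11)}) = Union({-29/9, -1/3, 8/65, 7/33, 29/7, sqrt(11)}, Interval(2/7, sqrt(5)))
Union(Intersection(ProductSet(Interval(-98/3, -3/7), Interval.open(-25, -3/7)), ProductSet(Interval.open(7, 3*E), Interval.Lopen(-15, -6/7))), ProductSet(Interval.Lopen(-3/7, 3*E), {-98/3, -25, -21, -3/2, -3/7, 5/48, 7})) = ProductSet(Interval.Lopen(-3/7, 3*E), {-98/3, -25, -21, -3/2, -3/7, 5/48, 7})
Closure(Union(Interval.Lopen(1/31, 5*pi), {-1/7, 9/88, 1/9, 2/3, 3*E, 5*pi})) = Union({-1/7}, Interval(1/31, 5*pi))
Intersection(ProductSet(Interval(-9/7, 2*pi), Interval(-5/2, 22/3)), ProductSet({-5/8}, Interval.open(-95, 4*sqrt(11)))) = ProductSet({-5/8}, Interval(-5/2, 22/3))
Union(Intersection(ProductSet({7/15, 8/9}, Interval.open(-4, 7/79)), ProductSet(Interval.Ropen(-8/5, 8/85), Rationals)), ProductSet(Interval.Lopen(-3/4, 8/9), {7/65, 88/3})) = ProductSet(Interval.Lopen(-3/4, 8/9), {7/65, 88/3})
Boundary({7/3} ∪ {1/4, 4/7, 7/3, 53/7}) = {1/4, 4/7, 7/3, 53/7}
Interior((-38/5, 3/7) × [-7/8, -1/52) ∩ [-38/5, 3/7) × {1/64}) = ∅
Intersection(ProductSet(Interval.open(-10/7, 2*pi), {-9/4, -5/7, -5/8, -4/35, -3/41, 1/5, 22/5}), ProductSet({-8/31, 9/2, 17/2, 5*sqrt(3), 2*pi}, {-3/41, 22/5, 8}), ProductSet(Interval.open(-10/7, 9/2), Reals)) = ProductSet({-8/31}, {-3/41, 22/5})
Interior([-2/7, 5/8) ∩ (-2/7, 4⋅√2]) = (-2/7, 5/8)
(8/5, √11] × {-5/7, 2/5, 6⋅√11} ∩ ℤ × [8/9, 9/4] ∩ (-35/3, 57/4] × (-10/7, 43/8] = ∅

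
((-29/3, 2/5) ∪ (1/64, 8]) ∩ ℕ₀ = {0, 1, …, 8}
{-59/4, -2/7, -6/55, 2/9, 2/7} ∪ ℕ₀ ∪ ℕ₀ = {-59/4, -2/7, -6/55, 2/9, 2/7} ∪ ℕ₀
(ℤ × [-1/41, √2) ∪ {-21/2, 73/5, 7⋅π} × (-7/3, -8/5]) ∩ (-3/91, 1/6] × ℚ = {0} × (ℚ ∩ [-1/41, √2))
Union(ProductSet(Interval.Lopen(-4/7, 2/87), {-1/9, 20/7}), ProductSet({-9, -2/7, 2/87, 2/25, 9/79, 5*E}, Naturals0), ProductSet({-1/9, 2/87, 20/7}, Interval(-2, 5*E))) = Union(ProductSet({-1/9, 2/87, 20/7}, Interval(-2, 5*E)), ProductSet({-9, -2/7, 2/87, 2/25, 9/79, 5*E}, Naturals0), ProductSet(Interval.Lopen(-4/7, 2/87), {-1/9, 20/7}))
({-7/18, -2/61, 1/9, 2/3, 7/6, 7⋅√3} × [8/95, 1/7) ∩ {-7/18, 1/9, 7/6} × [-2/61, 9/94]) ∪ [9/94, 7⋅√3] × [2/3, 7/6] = ({-7/18, 1/9, 7/6} × [8/95, 9/94]) ∪ ([9/94, 7⋅√3] × [2/3, 7/6])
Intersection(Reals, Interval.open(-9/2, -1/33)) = Interval.open(-9/2, -1/33)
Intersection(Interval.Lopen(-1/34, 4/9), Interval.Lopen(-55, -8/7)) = EmptySet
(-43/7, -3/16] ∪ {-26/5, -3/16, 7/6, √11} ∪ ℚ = ℚ ∪ [-43/7, -3/16] ∪ {√11}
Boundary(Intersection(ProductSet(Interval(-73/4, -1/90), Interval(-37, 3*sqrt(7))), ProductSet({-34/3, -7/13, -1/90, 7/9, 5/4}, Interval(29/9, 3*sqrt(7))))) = ProductSet({-34/3, -7/13, -1/90}, Interval(29/9, 3*sqrt(7)))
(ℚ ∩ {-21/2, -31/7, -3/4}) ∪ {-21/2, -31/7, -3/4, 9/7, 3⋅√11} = {-21/2, -31/7, -3/4, 9/7, 3⋅√11}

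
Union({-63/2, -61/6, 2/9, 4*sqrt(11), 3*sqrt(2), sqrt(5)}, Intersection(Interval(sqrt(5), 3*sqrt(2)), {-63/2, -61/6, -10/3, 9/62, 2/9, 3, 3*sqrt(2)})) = {-63/2, -61/6, 2/9, 3, 4*sqrt(11), 3*sqrt(2), sqrt(5)}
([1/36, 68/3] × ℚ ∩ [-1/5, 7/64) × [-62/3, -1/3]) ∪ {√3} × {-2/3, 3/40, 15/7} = ({√3} × {-2/3, 3/40, 15/7}) ∪ ([1/36, 7/64) × (ℚ ∩ [-62/3, -1/3]))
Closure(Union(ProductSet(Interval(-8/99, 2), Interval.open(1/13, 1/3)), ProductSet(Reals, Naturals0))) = Union(ProductSet(Interval(-8/99, 2), Interval(1/13, 1/3)), ProductSet(Reals, Naturals0))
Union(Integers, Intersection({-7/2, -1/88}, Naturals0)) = Integers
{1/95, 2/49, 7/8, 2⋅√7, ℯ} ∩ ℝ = {1/95, 2/49, 7/8, 2⋅√7, ℯ}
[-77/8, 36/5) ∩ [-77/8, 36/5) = [-77/8, 36/5)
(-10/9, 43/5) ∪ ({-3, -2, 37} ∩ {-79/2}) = (-10/9, 43/5)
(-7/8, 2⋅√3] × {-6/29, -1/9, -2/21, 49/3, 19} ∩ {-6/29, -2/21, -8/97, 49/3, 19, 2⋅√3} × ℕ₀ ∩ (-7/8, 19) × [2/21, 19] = {-6/29, -2/21, -8/97, 2⋅√3} × {19}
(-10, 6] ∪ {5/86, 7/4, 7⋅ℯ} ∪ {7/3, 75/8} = (-10, 6] ∪ {75/8, 7⋅ℯ}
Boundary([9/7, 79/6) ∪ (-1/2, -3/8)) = {-1/2, -3/8, 9/7, 79/6}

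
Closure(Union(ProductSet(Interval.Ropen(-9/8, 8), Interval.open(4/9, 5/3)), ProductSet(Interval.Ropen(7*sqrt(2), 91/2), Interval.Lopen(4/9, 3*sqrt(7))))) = Union(ProductSet({-9/8, 8}, Interval(4/9, 5/3)), ProductSet({91/2, 7*sqrt(2)}, Interval(4/9, 3*sqrt(7))), ProductSet(Interval(-9/8, 8), {4/9, 5/3}), ProductSet(Interval.Ropen(-9/8, 8), Interval.open(4/9, 5/3)), ProductSet(Interval(7*sqrt(2), 91/2), {4/9, 3*sqrt(7)}), ProductSet(Interval.Ropen(7*sqrt(2), 91/2), Interval.Lopen(4/9, 3*sqrt(7))))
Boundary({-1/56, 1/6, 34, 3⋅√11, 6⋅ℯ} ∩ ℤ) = {34}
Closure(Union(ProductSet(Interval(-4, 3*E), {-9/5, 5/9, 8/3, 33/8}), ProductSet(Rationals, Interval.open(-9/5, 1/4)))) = Union(ProductSet(Interval(-4, 3*E), {-9/5, 5/9, 8/3, 33/8}), ProductSet(Reals, Interval(-9/5, 1/4)))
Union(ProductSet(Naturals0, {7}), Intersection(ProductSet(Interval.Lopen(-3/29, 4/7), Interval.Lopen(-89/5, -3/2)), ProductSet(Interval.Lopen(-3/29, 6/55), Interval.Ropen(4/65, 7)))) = ProductSet(Naturals0, {7})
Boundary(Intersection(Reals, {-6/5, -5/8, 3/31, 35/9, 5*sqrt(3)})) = {-6/5, -5/8, 3/31, 35/9, 5*sqrt(3)}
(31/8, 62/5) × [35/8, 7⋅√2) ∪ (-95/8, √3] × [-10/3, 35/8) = ((-95/8, √3] × [-10/3, 35/8)) ∪ ((31/8, 62/5) × [35/8, 7⋅√2))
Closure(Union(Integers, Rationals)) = Reals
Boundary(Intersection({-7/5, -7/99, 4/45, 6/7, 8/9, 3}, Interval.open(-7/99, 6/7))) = {4/45}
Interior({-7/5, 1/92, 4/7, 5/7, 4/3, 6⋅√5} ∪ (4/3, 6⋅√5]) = (4/3, 6⋅√5)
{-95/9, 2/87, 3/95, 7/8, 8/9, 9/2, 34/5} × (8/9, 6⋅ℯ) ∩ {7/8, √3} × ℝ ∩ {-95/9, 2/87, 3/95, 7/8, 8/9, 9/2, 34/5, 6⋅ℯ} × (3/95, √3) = {7/8} × (8/9, √3)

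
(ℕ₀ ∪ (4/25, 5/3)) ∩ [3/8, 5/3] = [3/8, 5/3) ∪ {1}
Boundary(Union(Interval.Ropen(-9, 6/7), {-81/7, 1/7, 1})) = {-81/7, -9, 6/7, 1}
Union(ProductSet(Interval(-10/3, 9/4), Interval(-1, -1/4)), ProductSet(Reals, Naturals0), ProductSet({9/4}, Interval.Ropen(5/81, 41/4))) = Union(ProductSet({9/4}, Interval.Ropen(5/81, 41/4)), ProductSet(Interval(-10/3, 9/4), Interval(-1, -1/4)), ProductSet(Reals, Naturals0))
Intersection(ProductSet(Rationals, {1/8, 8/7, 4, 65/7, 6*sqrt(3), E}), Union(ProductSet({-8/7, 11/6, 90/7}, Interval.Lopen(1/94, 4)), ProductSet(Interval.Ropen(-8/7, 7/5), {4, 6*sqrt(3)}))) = Union(ProductSet({-8/7, 11/6, 90/7}, {1/8, 8/7, 4, E}), ProductSet(Intersection(Interval.Ropen(-8/7, 7/5), Rationals), {4, 6*sqrt(3)}))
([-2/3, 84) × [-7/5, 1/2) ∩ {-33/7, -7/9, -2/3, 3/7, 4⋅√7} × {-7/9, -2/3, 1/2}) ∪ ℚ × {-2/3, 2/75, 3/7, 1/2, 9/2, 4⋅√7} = ({-2/3, 3/7, 4⋅√7} × {-7/9, -2/3}) ∪ (ℚ × {-2/3, 2/75, 3/7, 1/2, 9/2, 4⋅√7})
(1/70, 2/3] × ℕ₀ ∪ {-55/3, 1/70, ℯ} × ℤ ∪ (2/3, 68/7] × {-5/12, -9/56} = ({-55/3, 1/70, ℯ} × ℤ) ∪ ((1/70, 2/3] × ℕ₀) ∪ ((2/3, 68/7] × {-5/12, -9/56})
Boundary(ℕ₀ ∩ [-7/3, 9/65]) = {0}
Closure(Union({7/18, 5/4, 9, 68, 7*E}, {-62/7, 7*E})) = {-62/7, 7/18, 5/4, 9, 68, 7*E}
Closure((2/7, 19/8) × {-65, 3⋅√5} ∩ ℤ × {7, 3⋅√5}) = {1, 2} × {3⋅√5}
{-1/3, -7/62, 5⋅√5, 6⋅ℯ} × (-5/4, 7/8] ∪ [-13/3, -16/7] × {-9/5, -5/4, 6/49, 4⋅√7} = ([-13/3, -16/7] × {-9/5, -5/4, 6/49, 4⋅√7}) ∪ ({-1/3, -7/62, 5⋅√5, 6⋅ℯ} × (-5/4, 7/8])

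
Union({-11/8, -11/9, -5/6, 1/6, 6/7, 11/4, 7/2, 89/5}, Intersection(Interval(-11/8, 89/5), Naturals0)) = Union({-11/8, -11/9, -5/6, 1/6, 6/7, 11/4, 7/2, 89/5}, Range(0, 18, 1))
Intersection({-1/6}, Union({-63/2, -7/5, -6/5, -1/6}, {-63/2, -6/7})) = {-1/6}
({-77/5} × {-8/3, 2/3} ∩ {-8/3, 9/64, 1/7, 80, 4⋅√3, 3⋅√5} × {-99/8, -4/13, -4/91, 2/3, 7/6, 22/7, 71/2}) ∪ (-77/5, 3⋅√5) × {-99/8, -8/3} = (-77/5, 3⋅√5) × {-99/8, -8/3}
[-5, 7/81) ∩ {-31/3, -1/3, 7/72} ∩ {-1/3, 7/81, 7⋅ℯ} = {-1/3}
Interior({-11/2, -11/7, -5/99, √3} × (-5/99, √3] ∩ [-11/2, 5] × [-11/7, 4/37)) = ∅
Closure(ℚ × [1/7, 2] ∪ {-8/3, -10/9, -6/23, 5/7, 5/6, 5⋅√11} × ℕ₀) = (ℝ × [1/7, 2]) ∪ ({-8/3, -10/9, -6/23, 5/7, 5/6, 5⋅√11} × ℕ₀)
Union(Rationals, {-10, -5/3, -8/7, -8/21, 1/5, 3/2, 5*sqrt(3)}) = Union({5*sqrt(3)}, Rationals)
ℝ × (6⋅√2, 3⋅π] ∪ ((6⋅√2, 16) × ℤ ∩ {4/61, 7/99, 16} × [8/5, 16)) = ℝ × (6⋅√2, 3⋅π]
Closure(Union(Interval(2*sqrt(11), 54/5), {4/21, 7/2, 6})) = Union({4/21, 7/2, 6}, Interval(2*sqrt(11), 54/5))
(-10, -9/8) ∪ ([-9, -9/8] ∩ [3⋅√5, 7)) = (-10, -9/8)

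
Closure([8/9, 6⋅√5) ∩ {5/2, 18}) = {5/2}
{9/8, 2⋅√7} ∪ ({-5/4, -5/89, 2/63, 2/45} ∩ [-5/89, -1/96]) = {-5/89, 9/8, 2⋅√7}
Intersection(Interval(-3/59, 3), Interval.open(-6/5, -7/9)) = EmptySet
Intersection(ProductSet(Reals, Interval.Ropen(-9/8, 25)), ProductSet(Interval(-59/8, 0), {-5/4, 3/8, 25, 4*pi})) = ProductSet(Interval(-59/8, 0), {3/8, 4*pi})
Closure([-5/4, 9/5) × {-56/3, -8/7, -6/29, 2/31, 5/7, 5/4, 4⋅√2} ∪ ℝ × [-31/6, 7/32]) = (ℝ × [-31/6, 7/32]) ∪ ([-5/4, 9/5] × {-56/3, 5/7, 5/4, 4⋅√2}) ∪ ([-5/4, 9/5) × {-56/3, -8/7, -6/29, 2/31, 5/7, 5/4, 4⋅√2})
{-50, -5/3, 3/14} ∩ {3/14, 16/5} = {3/14}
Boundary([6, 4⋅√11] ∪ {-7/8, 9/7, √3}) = {-7/8, 9/7, 6, 4⋅√11, √3}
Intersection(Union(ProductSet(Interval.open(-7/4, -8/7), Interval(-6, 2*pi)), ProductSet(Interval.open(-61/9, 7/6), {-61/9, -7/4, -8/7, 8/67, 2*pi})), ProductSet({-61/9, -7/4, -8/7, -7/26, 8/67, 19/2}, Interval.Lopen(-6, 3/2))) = ProductSet({-7/4, -8/7, -7/26, 8/67}, {-7/4, -8/7, 8/67})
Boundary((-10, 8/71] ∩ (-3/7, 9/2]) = {-3/7, 8/71}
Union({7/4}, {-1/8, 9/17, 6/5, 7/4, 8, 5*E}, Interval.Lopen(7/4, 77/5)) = Union({-1/8, 9/17, 6/5}, Interval(7/4, 77/5))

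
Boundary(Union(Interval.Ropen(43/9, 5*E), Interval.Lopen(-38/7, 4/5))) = {-38/7, 4/5, 43/9, 5*E}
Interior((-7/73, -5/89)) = (-7/73, -5/89)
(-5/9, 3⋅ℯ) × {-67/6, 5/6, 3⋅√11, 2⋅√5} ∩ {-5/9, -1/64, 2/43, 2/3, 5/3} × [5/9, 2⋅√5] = {-1/64, 2/43, 2/3, 5/3} × {5/6, 2⋅√5}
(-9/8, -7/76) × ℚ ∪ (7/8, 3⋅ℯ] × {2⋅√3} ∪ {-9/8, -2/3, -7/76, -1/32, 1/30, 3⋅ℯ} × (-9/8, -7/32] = ((-9/8, -7/76) × ℚ) ∪ ((7/8, 3⋅ℯ] × {2⋅√3}) ∪ ({-9/8, -2/3, -7/76, -1/32, 1/30, 3⋅ℯ} × (-9/8, -7/32])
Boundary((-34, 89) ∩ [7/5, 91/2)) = {7/5, 91/2}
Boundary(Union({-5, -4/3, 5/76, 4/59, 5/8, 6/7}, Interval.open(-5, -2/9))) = {-5, -2/9, 5/76, 4/59, 5/8, 6/7}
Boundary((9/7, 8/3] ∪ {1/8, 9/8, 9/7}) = {1/8, 9/8, 9/7, 8/3}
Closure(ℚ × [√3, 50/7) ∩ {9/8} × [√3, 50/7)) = {9/8} × [√3, 50/7]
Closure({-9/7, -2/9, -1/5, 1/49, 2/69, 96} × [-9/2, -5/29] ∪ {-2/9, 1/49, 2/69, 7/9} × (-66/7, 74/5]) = ({-2/9, 1/49, 2/69, 7/9} × [-66/7, 74/5]) ∪ ({-9/7, -2/9, -1/5, 1/49, 2/69, 96} × [-9/2, -5/29])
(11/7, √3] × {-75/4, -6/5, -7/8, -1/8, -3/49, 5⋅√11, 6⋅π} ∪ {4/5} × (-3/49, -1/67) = ({4/5} × (-3/49, -1/67)) ∪ ((11/7, √3] × {-75/4, -6/5, -7/8, -1/8, -3/49, 5⋅√11, 6⋅π})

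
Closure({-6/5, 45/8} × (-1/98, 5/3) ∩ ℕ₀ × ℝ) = ∅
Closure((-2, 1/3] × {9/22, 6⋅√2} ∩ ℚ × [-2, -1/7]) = ∅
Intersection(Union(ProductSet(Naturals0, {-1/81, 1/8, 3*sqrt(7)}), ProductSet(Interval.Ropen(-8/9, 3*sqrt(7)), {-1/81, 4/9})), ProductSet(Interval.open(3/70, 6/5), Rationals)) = Union(ProductSet(Interval.open(3/70, 6/5), {-1/81, 4/9}), ProductSet(Range(1, 2, 1), {-1/81, 1/8}))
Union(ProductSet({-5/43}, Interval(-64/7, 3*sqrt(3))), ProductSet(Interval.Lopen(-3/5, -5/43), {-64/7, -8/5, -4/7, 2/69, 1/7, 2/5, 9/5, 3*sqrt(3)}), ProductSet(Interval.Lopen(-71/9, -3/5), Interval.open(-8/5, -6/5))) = Union(ProductSet({-5/43}, Interval(-64/7, 3*sqrt(3))), ProductSet(Interval.Lopen(-71/9, -3/5), Interval.open(-8/5, -6/5)), ProductSet(Interval.Lopen(-3/5, -5/43), {-64/7, -8/5, -4/7, 2/69, 1/7, 2/5, 9/5, 3*sqrt(3)}))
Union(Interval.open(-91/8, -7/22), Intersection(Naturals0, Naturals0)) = Union(Interval.open(-91/8, -7/22), Naturals0)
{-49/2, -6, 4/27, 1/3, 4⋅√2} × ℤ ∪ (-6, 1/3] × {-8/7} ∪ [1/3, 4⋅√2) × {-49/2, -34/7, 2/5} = ((-6, 1/3] × {-8/7}) ∪ ({-49/2, -6, 4/27, 1/3, 4⋅√2} × ℤ) ∪ ([1/3, 4⋅√2) × {-49/2, -34/7, 2/5})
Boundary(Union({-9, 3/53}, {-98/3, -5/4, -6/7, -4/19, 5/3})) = {-98/3, -9, -5/4, -6/7, -4/19, 3/53, 5/3}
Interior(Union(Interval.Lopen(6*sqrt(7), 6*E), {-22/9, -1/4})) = Interval.open(6*sqrt(7), 6*E)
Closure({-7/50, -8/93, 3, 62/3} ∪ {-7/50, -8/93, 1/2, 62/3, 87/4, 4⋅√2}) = {-7/50, -8/93, 1/2, 3, 62/3, 87/4, 4⋅√2}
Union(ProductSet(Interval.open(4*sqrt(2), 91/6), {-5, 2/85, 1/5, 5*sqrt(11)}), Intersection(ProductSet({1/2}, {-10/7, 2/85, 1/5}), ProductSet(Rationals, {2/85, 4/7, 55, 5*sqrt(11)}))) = Union(ProductSet({1/2}, {2/85}), ProductSet(Interval.open(4*sqrt(2), 91/6), {-5, 2/85, 1/5, 5*sqrt(11)}))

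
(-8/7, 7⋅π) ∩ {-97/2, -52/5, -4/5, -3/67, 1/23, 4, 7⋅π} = {-4/5, -3/67, 1/23, 4}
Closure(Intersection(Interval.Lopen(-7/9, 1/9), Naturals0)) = Range(0, 1, 1)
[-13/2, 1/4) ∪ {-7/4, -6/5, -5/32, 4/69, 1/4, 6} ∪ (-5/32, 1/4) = [-13/2, 1/4] ∪ {6}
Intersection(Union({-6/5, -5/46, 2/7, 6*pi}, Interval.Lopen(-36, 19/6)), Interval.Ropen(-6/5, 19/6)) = Interval.Ropen(-6/5, 19/6)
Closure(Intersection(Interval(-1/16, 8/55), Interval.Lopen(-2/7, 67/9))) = Interval(-1/16, 8/55)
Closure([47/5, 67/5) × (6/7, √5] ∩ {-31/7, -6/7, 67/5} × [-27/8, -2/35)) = ∅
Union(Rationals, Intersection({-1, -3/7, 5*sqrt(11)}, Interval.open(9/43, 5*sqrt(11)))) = Rationals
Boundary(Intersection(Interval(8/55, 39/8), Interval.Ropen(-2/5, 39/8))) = {8/55, 39/8}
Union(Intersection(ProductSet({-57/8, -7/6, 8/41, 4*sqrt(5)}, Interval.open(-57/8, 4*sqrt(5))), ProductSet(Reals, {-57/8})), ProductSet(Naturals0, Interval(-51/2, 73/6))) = ProductSet(Naturals0, Interval(-51/2, 73/6))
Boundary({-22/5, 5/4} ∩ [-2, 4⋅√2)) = {5/4}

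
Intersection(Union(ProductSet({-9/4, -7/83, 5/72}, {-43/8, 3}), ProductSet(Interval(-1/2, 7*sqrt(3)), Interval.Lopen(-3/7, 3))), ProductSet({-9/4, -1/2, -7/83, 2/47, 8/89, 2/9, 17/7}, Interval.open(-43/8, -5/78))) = ProductSet({-1/2, -7/83, 2/47, 8/89, 2/9, 17/7}, Interval.open(-3/7, -5/78))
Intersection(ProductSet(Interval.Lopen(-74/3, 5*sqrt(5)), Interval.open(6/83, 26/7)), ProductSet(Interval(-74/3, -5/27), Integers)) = ProductSet(Interval.Lopen(-74/3, -5/27), Range(1, 4, 1))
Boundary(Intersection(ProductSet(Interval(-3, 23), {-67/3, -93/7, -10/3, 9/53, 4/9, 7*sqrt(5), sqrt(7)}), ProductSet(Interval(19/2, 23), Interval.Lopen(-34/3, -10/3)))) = ProductSet(Interval(19/2, 23), {-10/3})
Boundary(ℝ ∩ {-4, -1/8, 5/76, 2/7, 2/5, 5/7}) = {-4, -1/8, 5/76, 2/7, 2/5, 5/7}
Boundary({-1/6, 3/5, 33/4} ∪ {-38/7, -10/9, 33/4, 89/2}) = {-38/7, -10/9, -1/6, 3/5, 33/4, 89/2}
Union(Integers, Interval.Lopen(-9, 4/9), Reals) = Interval(-oo, oo)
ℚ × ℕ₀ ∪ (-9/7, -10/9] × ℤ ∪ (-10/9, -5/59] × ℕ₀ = ((-9/7, -10/9] × ℤ) ∪ ((ℚ ∪ [-10/9, -5/59]) × ℕ₀)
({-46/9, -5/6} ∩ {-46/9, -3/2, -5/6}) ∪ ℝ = ℝ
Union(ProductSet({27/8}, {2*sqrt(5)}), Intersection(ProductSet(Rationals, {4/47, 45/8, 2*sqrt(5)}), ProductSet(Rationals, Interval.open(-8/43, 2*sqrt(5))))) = Union(ProductSet({27/8}, {2*sqrt(5)}), ProductSet(Rationals, {4/47}))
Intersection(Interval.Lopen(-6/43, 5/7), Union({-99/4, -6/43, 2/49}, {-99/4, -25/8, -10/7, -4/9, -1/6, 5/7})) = {2/49, 5/7}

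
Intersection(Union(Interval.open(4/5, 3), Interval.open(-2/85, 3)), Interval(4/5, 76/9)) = Interval.Ropen(4/5, 3)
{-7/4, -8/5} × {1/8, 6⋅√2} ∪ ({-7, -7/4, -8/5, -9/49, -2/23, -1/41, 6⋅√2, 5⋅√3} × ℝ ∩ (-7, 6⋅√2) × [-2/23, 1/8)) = ({-7/4, -8/5} × {1/8, 6⋅√2}) ∪ ({-7/4, -8/5, -9/49, -2/23, -1/41} × [-2/23, 1/8))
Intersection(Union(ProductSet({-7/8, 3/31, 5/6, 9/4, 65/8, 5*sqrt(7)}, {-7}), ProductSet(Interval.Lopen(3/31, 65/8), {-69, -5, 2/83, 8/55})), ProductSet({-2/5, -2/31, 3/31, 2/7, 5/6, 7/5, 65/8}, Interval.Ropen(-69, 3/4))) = Union(ProductSet({3/31, 5/6, 65/8}, {-7}), ProductSet({2/7, 5/6, 7/5, 65/8}, {-69, -5, 2/83, 8/55}))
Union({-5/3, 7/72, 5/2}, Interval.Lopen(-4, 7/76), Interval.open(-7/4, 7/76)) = Union({7/72, 5/2}, Interval.Lopen(-4, 7/76))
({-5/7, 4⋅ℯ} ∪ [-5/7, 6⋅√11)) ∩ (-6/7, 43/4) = [-5/7, 43/4)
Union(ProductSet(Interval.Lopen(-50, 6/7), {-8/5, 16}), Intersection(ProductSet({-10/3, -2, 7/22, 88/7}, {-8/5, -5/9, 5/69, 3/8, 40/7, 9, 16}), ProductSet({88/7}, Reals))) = Union(ProductSet({88/7}, {-8/5, -5/9, 5/69, 3/8, 40/7, 9, 16}), ProductSet(Interval.Lopen(-50, 6/7), {-8/5, 16}))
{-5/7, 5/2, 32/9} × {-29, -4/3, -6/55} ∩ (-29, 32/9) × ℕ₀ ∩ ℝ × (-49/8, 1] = ∅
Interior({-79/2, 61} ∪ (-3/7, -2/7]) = (-3/7, -2/7)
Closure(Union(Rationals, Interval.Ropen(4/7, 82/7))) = Union(Interval(-oo, oo), Rationals)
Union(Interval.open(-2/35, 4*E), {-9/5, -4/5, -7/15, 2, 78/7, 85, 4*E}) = Union({-9/5, -4/5, -7/15, 78/7, 85}, Interval.Lopen(-2/35, 4*E))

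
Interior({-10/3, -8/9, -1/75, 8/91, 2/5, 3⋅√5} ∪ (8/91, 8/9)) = (8/91, 8/9)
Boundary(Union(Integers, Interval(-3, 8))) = Complement(Integers, Interval.open(-3, 8))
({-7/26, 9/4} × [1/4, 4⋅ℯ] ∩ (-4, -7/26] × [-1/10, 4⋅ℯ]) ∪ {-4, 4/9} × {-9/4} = ({-4, 4/9} × {-9/4}) ∪ ({-7/26} × [1/4, 4⋅ℯ])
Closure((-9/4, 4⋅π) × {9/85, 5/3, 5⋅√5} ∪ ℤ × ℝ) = (ℤ × ℝ) ∪ ([-9/4, 4⋅π] × {9/85, 5/3, 5⋅√5})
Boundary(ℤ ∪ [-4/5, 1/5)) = {-4/5, 1/5} ∪ (ℤ \ (-4/5, 1/5))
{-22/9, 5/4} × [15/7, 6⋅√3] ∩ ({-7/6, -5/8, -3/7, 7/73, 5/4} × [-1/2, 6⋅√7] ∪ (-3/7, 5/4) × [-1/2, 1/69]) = {5/4} × [15/7, 6⋅√3]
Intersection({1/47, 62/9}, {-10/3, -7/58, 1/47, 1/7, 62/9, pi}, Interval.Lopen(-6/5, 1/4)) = {1/47}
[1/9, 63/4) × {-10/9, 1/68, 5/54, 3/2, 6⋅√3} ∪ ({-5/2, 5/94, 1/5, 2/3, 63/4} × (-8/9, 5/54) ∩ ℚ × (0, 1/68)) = ({-5/2, 5/94, 1/5, 2/3, 63/4} × (0, 1/68)) ∪ ([1/9, 63/4) × {-10/9, 1/68, 5/54, 3/2, 6⋅√3})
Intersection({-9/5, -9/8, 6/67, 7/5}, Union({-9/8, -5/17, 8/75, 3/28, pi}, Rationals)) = {-9/5, -9/8, 6/67, 7/5}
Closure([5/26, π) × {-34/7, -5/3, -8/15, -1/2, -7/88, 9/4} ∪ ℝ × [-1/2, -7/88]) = (ℝ × [-1/2, -7/88]) ∪ ([5/26, π] × {-34/7, -5/3, -8/15, -1/2, -7/88, 9/4})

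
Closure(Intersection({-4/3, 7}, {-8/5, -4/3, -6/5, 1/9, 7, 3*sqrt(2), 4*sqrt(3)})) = {-4/3, 7}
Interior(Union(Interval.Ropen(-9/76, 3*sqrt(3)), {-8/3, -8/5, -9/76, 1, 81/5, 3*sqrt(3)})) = Interval.open(-9/76, 3*sqrt(3))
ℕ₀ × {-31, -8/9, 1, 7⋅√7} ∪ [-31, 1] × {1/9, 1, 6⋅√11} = (ℕ₀ × {-31, -8/9, 1, 7⋅√7}) ∪ ([-31, 1] × {1/9, 1, 6⋅√11})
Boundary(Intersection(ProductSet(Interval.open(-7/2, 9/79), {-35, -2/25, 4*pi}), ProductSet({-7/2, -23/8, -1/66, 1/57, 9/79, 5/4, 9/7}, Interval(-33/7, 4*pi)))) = ProductSet({-23/8, -1/66, 1/57}, {-2/25, 4*pi})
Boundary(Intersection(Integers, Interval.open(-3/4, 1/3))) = Range(0, 1, 1)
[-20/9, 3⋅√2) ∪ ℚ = ℚ ∪ [-20/9, 3⋅√2)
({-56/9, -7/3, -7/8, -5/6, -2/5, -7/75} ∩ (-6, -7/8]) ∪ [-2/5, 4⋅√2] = {-7/3, -7/8} ∪ [-2/5, 4⋅√2]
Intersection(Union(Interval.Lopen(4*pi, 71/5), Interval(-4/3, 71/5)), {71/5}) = {71/5}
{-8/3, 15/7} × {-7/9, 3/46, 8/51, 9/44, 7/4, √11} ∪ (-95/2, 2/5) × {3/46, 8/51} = ((-95/2, 2/5) × {3/46, 8/51}) ∪ ({-8/3, 15/7} × {-7/9, 3/46, 8/51, 9/44, 7/4, √11})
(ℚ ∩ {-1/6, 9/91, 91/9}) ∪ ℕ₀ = {-1/6, 9/91, 91/9} ∪ ℕ₀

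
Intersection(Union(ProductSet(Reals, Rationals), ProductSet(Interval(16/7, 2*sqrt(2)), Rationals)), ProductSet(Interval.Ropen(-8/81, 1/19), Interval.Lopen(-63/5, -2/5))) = ProductSet(Interval.Ropen(-8/81, 1/19), Intersection(Interval.Lopen(-63/5, -2/5), Rationals))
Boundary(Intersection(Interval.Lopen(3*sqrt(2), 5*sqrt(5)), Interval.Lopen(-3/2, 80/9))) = {80/9, 3*sqrt(2)}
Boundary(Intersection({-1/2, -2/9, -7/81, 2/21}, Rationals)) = {-1/2, -2/9, -7/81, 2/21}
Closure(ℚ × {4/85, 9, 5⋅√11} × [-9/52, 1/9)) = ℝ × {4/85, 9, 5⋅√11} × [-9/52, 1/9]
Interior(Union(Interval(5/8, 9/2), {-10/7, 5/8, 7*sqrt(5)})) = Interval.open(5/8, 9/2)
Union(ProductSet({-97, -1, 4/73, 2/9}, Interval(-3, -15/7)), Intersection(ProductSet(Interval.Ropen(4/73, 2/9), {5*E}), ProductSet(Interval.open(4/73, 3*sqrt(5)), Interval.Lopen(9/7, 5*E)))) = Union(ProductSet({-97, -1, 4/73, 2/9}, Interval(-3, -15/7)), ProductSet(Interval.open(4/73, 2/9), {5*E}))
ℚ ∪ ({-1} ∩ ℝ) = ℚ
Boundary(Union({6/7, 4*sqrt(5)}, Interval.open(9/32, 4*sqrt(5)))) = {9/32, 4*sqrt(5)}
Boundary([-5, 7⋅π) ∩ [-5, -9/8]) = {-5, -9/8}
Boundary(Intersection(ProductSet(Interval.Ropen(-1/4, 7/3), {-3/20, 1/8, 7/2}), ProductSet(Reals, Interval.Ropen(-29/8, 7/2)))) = ProductSet(Interval(-1/4, 7/3), {-3/20, 1/8})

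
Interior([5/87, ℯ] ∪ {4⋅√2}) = (5/87, ℯ)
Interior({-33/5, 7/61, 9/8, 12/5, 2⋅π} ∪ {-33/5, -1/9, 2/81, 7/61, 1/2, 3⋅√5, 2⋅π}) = ∅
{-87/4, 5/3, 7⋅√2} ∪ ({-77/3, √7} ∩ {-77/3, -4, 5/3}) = {-77/3, -87/4, 5/3, 7⋅√2}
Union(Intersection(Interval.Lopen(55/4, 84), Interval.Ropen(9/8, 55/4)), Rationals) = Rationals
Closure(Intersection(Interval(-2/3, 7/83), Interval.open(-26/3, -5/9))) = Interval(-2/3, -5/9)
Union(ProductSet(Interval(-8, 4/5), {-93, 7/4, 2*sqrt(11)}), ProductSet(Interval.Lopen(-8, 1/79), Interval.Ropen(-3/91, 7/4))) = Union(ProductSet(Interval.Lopen(-8, 1/79), Interval.Ropen(-3/91, 7/4)), ProductSet(Interval(-8, 4/5), {-93, 7/4, 2*sqrt(11)}))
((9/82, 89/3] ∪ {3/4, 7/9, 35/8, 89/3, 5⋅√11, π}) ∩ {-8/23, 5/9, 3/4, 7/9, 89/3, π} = {5/9, 3/4, 7/9, 89/3, π}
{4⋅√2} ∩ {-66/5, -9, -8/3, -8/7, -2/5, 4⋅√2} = {4⋅√2}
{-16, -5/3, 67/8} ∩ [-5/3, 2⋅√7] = {-5/3}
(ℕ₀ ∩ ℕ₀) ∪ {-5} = {-5} ∪ ℕ₀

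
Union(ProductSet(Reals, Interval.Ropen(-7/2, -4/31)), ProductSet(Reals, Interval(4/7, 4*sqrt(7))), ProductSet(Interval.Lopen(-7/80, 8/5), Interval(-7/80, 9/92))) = Union(ProductSet(Interval.Lopen(-7/80, 8/5), Interval(-7/80, 9/92)), ProductSet(Reals, Union(Interval.Ropen(-7/2, -4/31), Interval(4/7, 4*sqrt(7)))))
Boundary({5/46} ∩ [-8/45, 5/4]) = {5/46}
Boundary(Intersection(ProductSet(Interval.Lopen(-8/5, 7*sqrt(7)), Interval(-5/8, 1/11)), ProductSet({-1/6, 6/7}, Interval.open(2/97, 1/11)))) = ProductSet({-1/6, 6/7}, Interval(2/97, 1/11))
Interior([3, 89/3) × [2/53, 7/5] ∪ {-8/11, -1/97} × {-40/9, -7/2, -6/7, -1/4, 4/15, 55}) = (3, 89/3) × (2/53, 7/5)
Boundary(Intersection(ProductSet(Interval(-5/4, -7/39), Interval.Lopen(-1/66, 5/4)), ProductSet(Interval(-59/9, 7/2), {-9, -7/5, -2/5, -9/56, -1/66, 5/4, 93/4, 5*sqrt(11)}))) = ProductSet(Interval(-5/4, -7/39), {5/4})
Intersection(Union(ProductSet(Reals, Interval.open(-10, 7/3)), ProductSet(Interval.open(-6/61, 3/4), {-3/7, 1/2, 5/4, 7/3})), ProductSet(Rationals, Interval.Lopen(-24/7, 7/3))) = Union(ProductSet(Intersection(Interval.open(-6/61, 3/4), Rationals), {-3/7, 1/2, 5/4, 7/3}), ProductSet(Rationals, Interval.open(-24/7, 7/3)))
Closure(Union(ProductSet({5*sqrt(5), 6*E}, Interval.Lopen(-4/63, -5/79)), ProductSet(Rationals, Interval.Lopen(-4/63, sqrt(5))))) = ProductSet(Reals, Interval(-4/63, sqrt(5)))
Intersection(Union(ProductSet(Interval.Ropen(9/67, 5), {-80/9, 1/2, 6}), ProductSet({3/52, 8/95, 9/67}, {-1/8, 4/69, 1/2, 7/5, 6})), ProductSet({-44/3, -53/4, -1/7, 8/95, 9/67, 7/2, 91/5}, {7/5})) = ProductSet({8/95, 9/67}, {7/5})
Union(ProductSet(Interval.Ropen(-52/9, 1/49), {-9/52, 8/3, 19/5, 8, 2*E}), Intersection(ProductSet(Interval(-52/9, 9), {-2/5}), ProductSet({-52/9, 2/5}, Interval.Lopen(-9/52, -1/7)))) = ProductSet(Interval.Ropen(-52/9, 1/49), {-9/52, 8/3, 19/5, 8, 2*E})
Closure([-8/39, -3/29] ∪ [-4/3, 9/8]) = [-4/3, 9/8]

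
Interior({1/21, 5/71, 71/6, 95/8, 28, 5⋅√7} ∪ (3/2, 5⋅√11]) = (3/2, 5⋅√11)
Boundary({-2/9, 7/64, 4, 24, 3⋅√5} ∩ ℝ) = {-2/9, 7/64, 4, 24, 3⋅√5}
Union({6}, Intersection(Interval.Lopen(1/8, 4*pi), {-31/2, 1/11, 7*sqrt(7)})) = {6}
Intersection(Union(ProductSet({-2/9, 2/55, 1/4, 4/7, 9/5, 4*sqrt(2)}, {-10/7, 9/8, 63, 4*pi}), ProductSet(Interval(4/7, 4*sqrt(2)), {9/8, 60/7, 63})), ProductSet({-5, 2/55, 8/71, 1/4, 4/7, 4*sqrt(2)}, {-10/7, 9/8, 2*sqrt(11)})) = ProductSet({2/55, 1/4, 4/7, 4*sqrt(2)}, {-10/7, 9/8})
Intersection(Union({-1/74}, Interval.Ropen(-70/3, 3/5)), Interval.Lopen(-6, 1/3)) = Interval.Lopen(-6, 1/3)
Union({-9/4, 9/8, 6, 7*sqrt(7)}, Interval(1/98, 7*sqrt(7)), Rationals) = Union(Interval(1/98, 7*sqrt(7)), Rationals)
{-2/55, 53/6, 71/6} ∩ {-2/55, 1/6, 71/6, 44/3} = {-2/55, 71/6}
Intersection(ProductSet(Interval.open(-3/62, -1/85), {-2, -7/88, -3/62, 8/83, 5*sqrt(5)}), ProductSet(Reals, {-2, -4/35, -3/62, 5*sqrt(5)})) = ProductSet(Interval.open(-3/62, -1/85), {-2, -3/62, 5*sqrt(5)})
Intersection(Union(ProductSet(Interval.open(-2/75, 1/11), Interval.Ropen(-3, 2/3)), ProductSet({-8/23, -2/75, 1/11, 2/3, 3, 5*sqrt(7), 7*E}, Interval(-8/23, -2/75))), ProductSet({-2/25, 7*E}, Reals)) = ProductSet({7*E}, Interval(-8/23, -2/75))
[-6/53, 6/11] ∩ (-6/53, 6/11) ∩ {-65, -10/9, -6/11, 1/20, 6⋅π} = {1/20}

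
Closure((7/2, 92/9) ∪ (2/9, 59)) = [2/9, 59]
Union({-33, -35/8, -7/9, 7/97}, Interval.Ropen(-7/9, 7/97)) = Union({-33, -35/8}, Interval(-7/9, 7/97))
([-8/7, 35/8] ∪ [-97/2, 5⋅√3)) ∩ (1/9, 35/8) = (1/9, 35/8)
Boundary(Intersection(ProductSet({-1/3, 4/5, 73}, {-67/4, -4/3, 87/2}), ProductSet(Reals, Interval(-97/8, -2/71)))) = ProductSet({-1/3, 4/5, 73}, {-4/3})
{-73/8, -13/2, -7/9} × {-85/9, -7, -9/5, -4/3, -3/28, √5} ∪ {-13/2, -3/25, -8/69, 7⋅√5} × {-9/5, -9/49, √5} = ({-73/8, -13/2, -7/9} × {-85/9, -7, -9/5, -4/3, -3/28, √5}) ∪ ({-13/2, -3/25, -8/69, 7⋅√5} × {-9/5, -9/49, √5})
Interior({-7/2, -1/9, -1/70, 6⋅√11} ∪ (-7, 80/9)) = (-7, 80/9)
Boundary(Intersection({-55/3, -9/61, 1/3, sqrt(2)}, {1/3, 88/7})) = {1/3}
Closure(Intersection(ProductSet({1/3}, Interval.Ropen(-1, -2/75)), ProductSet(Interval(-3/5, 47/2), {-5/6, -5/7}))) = ProductSet({1/3}, {-5/6, -5/7})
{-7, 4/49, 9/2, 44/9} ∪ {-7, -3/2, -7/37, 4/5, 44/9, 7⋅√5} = {-7, -3/2, -7/37, 4/49, 4/5, 9/2, 44/9, 7⋅√5}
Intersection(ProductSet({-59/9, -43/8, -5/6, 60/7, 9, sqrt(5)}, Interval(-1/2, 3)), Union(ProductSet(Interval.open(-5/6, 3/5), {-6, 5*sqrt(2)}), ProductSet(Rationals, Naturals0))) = ProductSet({-59/9, -43/8, -5/6, 60/7, 9}, Range(0, 4, 1))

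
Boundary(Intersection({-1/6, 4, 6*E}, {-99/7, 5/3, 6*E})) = {6*E}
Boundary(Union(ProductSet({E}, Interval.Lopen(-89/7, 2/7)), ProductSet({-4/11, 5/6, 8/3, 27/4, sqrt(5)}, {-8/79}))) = Union(ProductSet({E}, Interval(-89/7, 2/7)), ProductSet({-4/11, 5/6, 8/3, 27/4, sqrt(5)}, {-8/79}))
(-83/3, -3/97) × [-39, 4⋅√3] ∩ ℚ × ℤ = (ℚ ∩ (-83/3, -3/97)) × {-39, -38, …, 6}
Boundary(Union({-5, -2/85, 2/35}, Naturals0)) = Union({-5, -2/85, 2/35}, Naturals0)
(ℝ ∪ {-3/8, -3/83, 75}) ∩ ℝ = ℝ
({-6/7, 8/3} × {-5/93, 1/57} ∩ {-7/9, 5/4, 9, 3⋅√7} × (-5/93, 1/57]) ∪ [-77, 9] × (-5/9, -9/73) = [-77, 9] × (-5/9, -9/73)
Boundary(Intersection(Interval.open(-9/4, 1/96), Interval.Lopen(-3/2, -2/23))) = {-3/2, -2/23}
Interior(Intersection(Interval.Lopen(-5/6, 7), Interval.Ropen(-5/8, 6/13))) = Interval.open(-5/8, 6/13)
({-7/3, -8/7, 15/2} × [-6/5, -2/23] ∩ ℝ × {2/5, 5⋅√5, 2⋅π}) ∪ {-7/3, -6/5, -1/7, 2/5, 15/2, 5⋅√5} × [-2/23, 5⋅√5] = {-7/3, -6/5, -1/7, 2/5, 15/2, 5⋅√5} × [-2/23, 5⋅√5]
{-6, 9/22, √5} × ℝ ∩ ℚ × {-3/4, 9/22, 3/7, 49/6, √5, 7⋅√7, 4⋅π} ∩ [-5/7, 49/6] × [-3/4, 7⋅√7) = {9/22} × {-3/4, 9/22, 3/7, 49/6, √5, 4⋅π}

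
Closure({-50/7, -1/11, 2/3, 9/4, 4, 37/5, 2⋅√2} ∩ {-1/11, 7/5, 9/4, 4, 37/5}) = {-1/11, 9/4, 4, 37/5}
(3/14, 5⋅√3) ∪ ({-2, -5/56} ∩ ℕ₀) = (3/14, 5⋅√3)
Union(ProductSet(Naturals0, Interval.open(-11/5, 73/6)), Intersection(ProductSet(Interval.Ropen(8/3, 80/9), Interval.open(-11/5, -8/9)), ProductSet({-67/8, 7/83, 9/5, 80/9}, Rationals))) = ProductSet(Naturals0, Interval.open(-11/5, 73/6))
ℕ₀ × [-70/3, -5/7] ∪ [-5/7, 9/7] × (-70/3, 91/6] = (ℕ₀ × [-70/3, -5/7]) ∪ ([-5/7, 9/7] × (-70/3, 91/6])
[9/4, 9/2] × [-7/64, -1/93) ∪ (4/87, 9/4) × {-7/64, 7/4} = ((4/87, 9/4) × {-7/64, 7/4}) ∪ ([9/4, 9/2] × [-7/64, -1/93))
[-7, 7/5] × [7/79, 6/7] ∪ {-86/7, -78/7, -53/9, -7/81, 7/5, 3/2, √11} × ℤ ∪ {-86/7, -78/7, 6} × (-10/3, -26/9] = ({-86/7, -78/7, 6} × (-10/3, -26/9]) ∪ ([-7, 7/5] × [7/79, 6/7]) ∪ ({-86/7, -78/7, -53/9, -7/81, 7/5, 3/2, √11} × ℤ)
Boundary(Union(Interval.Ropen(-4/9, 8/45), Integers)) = Union(Complement(Integers, Interval.open(-4/9, 8/45)), {-4/9, 8/45})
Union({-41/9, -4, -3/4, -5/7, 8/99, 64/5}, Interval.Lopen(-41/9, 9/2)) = Union({64/5}, Interval(-41/9, 9/2))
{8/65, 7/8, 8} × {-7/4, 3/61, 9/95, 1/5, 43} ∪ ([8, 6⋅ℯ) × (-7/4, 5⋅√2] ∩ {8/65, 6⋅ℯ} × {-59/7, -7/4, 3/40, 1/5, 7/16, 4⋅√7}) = {8/65, 7/8, 8} × {-7/4, 3/61, 9/95, 1/5, 43}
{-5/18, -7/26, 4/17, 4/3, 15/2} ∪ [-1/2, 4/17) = [-1/2, 4/17] ∪ {4/3, 15/2}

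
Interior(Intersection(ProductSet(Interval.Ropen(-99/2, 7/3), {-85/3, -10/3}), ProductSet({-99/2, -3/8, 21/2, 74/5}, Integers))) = EmptySet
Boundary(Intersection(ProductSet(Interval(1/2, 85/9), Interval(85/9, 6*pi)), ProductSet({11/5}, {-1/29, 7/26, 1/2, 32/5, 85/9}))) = ProductSet({11/5}, {85/9})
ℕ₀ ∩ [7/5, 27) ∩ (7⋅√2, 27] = {10, 11, …, 26}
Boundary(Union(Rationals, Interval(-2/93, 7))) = Union(Interval(-oo, -2/93), Interval(7, oo))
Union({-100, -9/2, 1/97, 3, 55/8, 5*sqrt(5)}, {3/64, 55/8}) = {-100, -9/2, 1/97, 3/64, 3, 55/8, 5*sqrt(5)}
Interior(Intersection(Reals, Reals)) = Reals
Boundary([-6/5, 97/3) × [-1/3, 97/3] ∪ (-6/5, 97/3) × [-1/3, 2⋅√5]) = ({-6/5, 97/3} × [-1/3, 97/3]) ∪ ([-6/5, 97/3] × {-1/3, 97/3})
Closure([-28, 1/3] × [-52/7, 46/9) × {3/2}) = [-28, 1/3] × [-52/7, 46/9] × {3/2}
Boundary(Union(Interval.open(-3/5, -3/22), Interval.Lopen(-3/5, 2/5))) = {-3/5, 2/5}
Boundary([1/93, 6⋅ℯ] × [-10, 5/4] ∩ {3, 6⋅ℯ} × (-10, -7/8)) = {3, 6⋅ℯ} × [-10, -7/8]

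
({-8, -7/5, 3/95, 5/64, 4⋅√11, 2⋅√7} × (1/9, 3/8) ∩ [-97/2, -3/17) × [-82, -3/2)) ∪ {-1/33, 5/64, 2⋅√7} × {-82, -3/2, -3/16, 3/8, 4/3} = {-1/33, 5/64, 2⋅√7} × {-82, -3/2, -3/16, 3/8, 4/3}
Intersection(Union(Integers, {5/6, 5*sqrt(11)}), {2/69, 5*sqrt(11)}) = {5*sqrt(11)}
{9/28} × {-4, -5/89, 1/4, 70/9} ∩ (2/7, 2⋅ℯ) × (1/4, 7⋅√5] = {9/28} × {70/9}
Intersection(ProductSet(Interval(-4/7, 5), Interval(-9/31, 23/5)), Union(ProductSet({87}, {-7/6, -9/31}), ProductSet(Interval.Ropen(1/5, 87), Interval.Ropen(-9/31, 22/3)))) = ProductSet(Interval(1/5, 5), Interval(-9/31, 23/5))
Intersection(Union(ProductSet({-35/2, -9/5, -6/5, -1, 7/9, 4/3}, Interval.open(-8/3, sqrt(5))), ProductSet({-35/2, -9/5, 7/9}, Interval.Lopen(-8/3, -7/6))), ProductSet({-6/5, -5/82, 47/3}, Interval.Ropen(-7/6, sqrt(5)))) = ProductSet({-6/5}, Interval.Ropen(-7/6, sqrt(5)))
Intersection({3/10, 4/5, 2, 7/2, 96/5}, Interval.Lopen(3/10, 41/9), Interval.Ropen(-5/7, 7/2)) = {4/5, 2}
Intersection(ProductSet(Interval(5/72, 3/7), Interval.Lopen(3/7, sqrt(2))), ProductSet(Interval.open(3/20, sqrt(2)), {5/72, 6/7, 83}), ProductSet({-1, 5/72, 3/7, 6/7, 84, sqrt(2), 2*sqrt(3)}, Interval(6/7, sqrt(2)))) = ProductSet({3/7}, {6/7})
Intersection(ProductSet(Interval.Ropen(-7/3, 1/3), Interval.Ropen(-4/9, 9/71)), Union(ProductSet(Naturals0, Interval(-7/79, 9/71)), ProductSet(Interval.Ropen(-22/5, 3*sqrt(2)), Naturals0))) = Union(ProductSet(Interval.Ropen(-7/3, 1/3), Range(0, 1, 1)), ProductSet(Range(0, 1, 1), Interval.Ropen(-7/79, 9/71)))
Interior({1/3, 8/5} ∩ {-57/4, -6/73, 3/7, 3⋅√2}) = ∅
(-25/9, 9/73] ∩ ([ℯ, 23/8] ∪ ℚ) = ℚ ∩ (-25/9, 9/73]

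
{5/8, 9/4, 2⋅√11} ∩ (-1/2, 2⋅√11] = {5/8, 9/4, 2⋅√11}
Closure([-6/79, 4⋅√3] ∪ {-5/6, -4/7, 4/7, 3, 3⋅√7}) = {-5/6, -4/7, 3⋅√7} ∪ [-6/79, 4⋅√3]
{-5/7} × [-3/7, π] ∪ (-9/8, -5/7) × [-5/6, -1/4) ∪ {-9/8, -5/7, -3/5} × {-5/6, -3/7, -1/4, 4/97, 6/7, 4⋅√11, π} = ({-5/7} × [-3/7, π]) ∪ ((-9/8, -5/7) × [-5/6, -1/4)) ∪ ({-9/8, -5/7, -3/5} × {-5/6, -3/7, -1/4, 4/97, 6/7, 4⋅√11, π})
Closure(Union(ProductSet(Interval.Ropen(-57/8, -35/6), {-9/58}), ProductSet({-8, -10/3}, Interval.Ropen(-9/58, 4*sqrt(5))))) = Union(ProductSet({-8, -10/3}, Interval(-9/58, 4*sqrt(5))), ProductSet(Interval(-57/8, -35/6), {-9/58}))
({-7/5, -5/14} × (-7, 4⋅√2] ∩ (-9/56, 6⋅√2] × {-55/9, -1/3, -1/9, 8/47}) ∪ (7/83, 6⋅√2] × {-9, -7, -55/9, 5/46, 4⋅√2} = (7/83, 6⋅√2] × {-9, -7, -55/9, 5/46, 4⋅√2}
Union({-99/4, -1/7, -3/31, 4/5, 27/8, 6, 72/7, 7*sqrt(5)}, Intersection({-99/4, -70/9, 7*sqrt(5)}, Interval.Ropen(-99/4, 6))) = {-99/4, -70/9, -1/7, -3/31, 4/5, 27/8, 6, 72/7, 7*sqrt(5)}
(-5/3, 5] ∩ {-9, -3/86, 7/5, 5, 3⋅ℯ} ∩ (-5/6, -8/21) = ∅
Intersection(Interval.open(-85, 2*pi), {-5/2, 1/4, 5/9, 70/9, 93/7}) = {-5/2, 1/4, 5/9}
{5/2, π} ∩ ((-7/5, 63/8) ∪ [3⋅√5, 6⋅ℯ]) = {5/2, π}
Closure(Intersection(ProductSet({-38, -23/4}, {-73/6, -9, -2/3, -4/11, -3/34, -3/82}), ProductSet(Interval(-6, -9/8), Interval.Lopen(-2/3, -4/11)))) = ProductSet({-23/4}, {-4/11})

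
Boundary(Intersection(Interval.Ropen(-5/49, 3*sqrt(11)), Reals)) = {-5/49, 3*sqrt(11)}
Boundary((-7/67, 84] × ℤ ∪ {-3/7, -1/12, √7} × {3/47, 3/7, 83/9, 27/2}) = ([-7/67, 84] × ℤ) ∪ ({-3/7, -1/12, √7} × {3/47, 3/7, 83/9, 27/2})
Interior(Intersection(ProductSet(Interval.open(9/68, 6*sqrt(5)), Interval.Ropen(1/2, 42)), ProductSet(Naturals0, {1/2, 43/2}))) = EmptySet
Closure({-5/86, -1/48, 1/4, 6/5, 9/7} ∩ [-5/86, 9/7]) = {-5/86, -1/48, 1/4, 6/5, 9/7}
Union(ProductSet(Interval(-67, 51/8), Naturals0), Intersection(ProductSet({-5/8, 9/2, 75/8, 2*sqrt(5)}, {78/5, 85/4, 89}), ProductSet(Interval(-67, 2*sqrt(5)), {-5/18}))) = ProductSet(Interval(-67, 51/8), Naturals0)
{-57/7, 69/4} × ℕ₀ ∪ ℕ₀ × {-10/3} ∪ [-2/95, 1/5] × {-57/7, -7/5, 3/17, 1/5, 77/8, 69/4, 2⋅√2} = (ℕ₀ × {-10/3}) ∪ ({-57/7, 69/4} × ℕ₀) ∪ ([-2/95, 1/5] × {-57/7, -7/5, 3/17, 1/5, 77/8, 69/4, 2⋅√2})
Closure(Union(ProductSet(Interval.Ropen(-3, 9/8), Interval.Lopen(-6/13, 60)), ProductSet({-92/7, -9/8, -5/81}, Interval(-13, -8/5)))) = Union(ProductSet({-3, 9/8}, Interval(-6/13, 60)), ProductSet({-92/7, -9/8, -5/81}, Interval(-13, -8/5)), ProductSet(Interval(-3, 9/8), {-6/13, 60}), ProductSet(Interval.Ropen(-3, 9/8), Interval.Lopen(-6/13, 60)))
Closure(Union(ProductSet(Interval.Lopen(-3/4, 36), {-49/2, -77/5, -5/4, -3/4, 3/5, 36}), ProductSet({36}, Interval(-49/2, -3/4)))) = Union(ProductSet({36}, Interval(-49/2, -3/4)), ProductSet(Interval(-3/4, 36), {-49/2, -77/5, -5/4, -3/4, 3/5, 36}))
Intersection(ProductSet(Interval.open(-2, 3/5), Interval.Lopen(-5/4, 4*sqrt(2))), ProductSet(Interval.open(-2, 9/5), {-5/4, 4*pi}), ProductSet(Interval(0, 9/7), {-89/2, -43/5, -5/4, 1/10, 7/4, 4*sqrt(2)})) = EmptySet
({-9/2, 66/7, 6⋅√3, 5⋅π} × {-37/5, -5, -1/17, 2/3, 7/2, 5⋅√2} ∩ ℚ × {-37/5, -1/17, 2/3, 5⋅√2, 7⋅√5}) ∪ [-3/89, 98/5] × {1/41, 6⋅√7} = ({-9/2, 66/7} × {-37/5, -1/17, 2/3, 5⋅√2}) ∪ ([-3/89, 98/5] × {1/41, 6⋅√7})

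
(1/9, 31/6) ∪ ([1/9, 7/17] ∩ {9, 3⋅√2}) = (1/9, 31/6)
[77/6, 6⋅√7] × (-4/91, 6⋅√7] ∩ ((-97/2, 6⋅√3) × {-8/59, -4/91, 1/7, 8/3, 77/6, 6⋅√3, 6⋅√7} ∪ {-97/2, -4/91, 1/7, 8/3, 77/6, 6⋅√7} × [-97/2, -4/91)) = ∅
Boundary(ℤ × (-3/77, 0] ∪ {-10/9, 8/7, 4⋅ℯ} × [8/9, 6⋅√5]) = (ℤ × [-3/77, 0]) ∪ ({-10/9, 8/7, 4⋅ℯ} × [8/9, 6⋅√5])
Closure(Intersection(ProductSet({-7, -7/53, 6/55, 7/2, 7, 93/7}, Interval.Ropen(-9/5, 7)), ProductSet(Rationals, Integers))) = ProductSet({-7, -7/53, 6/55, 7/2, 7, 93/7}, Range(-1, 7, 1))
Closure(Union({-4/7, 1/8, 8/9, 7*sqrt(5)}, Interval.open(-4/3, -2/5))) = Union({1/8, 8/9, 7*sqrt(5)}, Interval(-4/3, -2/5))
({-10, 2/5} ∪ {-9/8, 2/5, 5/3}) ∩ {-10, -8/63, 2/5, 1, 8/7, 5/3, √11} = {-10, 2/5, 5/3}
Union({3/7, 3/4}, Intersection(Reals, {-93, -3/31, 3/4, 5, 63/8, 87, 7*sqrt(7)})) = {-93, -3/31, 3/7, 3/4, 5, 63/8, 87, 7*sqrt(7)}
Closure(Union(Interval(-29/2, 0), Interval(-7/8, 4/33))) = Interval(-29/2, 4/33)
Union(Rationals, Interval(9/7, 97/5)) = Union(Interval(9/7, 97/5), Rationals)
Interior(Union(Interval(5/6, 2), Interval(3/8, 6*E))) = Interval.open(3/8, 6*E)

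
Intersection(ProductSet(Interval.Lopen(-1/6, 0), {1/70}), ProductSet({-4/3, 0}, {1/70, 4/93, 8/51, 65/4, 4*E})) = ProductSet({0}, {1/70})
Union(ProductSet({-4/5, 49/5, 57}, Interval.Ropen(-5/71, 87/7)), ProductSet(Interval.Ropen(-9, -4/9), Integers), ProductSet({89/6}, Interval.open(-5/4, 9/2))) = Union(ProductSet({89/6}, Interval.open(-5/4, 9/2)), ProductSet({-4/5, 49/5, 57}, Interval.Ropen(-5/71, 87/7)), ProductSet(Interval.Ropen(-9, -4/9), Integers))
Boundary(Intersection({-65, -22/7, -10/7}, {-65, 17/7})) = {-65}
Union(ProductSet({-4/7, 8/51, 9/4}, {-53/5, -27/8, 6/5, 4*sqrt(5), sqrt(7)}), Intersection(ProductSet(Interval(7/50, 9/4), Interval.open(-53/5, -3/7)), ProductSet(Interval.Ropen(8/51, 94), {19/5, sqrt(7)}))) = ProductSet({-4/7, 8/51, 9/4}, {-53/5, -27/8, 6/5, 4*sqrt(5), sqrt(7)})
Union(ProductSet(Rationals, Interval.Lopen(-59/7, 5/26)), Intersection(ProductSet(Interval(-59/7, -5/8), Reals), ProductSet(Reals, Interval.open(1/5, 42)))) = Union(ProductSet(Interval(-59/7, -5/8), Interval.open(1/5, 42)), ProductSet(Rationals, Interval.Lopen(-59/7, 5/26)))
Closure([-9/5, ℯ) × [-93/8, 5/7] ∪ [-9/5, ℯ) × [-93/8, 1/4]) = [-9/5, ℯ] × [-93/8, 5/7]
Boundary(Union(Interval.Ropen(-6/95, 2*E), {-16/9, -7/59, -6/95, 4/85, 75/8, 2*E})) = {-16/9, -7/59, -6/95, 75/8, 2*E}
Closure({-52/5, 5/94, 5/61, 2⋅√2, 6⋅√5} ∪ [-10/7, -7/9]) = {-52/5, 5/94, 5/61, 2⋅√2, 6⋅√5} ∪ [-10/7, -7/9]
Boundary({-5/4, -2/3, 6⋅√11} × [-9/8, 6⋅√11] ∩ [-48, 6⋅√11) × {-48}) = ∅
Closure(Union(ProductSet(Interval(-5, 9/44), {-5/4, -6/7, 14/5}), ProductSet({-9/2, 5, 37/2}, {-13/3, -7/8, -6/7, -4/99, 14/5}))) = Union(ProductSet({-9/2, 5, 37/2}, {-13/3, -7/8, -6/7, -4/99, 14/5}), ProductSet(Interval(-5, 9/44), {-5/4, -6/7, 14/5}))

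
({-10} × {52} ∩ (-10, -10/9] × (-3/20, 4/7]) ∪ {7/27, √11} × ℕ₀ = {7/27, √11} × ℕ₀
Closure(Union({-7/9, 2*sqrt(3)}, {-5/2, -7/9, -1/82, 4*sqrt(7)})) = {-5/2, -7/9, -1/82, 2*sqrt(3), 4*sqrt(7)}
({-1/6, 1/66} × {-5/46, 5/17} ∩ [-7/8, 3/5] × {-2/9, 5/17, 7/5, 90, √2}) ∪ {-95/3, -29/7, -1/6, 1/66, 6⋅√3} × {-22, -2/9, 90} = ({-1/6, 1/66} × {5/17}) ∪ ({-95/3, -29/7, -1/6, 1/66, 6⋅√3} × {-22, -2/9, 90})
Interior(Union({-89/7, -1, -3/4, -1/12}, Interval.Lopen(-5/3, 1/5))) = Interval.open(-5/3, 1/5)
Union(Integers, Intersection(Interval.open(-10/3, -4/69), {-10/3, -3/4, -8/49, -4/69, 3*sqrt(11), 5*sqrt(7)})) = Union({-3/4, -8/49}, Integers)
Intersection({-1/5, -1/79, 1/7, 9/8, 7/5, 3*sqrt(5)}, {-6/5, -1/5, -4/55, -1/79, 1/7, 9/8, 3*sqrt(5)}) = {-1/5, -1/79, 1/7, 9/8, 3*sqrt(5)}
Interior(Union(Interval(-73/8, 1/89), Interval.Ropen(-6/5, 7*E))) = Interval.open(-73/8, 7*E)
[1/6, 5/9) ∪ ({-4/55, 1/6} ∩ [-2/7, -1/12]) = [1/6, 5/9)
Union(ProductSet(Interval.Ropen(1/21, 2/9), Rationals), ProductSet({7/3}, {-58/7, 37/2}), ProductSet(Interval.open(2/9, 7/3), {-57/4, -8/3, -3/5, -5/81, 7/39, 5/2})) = Union(ProductSet({7/3}, {-58/7, 37/2}), ProductSet(Interval.Ropen(1/21, 2/9), Rationals), ProductSet(Interval.open(2/9, 7/3), {-57/4, -8/3, -3/5, -5/81, 7/39, 5/2}))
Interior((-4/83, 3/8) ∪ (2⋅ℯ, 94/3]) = (-4/83, 3/8) ∪ (2⋅ℯ, 94/3)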